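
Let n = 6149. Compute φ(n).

5040

Prime factorization: 6149 = 11 × 13 × 43.
φ(6149) = 6149 · (1 − 1/11) · (1 − 1/13) · (1 − 1/43)
       = 6149 · 5040/6149 = 5040.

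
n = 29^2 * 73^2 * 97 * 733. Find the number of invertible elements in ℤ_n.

φ(29^2) = 29^2 − 29^1 = 841 − 29 = 812.
φ(73^2) = 73^1·(73−1) = 73·72 = 5256.
φ(97) = 97 − 1 = 96.
φ(733) = 733 − 1 = 732.
φ(318652569589) = 812 × 5256 × 96 × 732 = 299911901184.

299911901184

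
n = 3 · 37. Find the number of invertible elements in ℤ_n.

72

φ(111) = 111 · (1 − 1/3) · (1 − 1/37)
       = 111 · 72/111 = 72.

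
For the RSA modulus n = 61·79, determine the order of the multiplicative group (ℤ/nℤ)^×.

4680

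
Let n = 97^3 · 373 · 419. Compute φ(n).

φ(142638925151) = 142638925151 · (1 − 1/97) · (1 − 1/373) · (1 − 1/419)
       = 142638925151 · 14927616/15159839 = 140453938944.

140453938944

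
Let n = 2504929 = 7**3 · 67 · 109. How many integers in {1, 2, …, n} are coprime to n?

2095632

φ(2504929) = 2504929 · (1 − 1/7) · (1 − 1/67) · (1 − 1/109)
       = 2504929 · 42768/51121 = 2095632.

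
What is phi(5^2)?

20

φ(5^2) = 5^2 − 5^1 = 25 − 5 = 20.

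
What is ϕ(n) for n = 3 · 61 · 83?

9840

φ(3) = 3 − 1 = 2.
φ(61) = 61 − 1 = 60.
φ(83) = 83 − 1 = 82.
Since φ is multiplicative, φ(15189) = 2 · 60 · 82 = 9840.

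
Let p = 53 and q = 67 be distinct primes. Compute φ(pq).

3432

φ(3551) = 3551 · (1 − 1/53) · (1 − 1/67)
       = 3551 · 3432/3551 = 3432.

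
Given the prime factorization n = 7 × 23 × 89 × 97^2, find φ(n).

φ(134821561) = 134821561 · (1 − 1/7) · (1 − 1/23) · (1 − 1/89) · (1 − 1/97)
       = 134821561 · 1115136/1389913 = 108168192.

108168192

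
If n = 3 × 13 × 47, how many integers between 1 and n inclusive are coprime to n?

1104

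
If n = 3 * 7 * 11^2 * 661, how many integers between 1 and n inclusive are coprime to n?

871200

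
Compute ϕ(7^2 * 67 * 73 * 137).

φ(7^2) = 7^1·(7−1) = 7·6 = 42.
φ(67) = 67 − 1 = 66.
φ(73) = 73 − 1 = 72.
φ(137) = 137 − 1 = 136.
Multiply: 42 · 66 · 72 · 136 = 27143424.

27143424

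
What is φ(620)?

240

Prime factorization: 620 = 2^2 · 5 · 31.
φ(2^2) = 2^1·(2−1) = 2·1 = 2.
φ(5) = 5 − 1 = 4.
φ(31) = 31 − 1 = 30.
φ(620) = 2 × 4 × 30 = 240.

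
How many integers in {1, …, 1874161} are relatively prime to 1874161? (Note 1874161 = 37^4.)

φ(37^4) = 37^3·(37−1) = 50653·36 = 1823508.

1823508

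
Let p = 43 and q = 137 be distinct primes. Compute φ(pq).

φ(5891) = 5891 · (1 − 1/43) · (1 − 1/137)
       = 5891 · 5712/5891 = 5712.

5712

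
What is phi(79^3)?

φ(493039) = 493039 · (1 − 1/79)
       = 493039 · 78/79 = 486798.

486798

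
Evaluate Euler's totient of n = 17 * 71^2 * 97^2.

φ(17) = 17 − 1 = 16.
φ(71^2) = 71^1·(71−1) = 71·70 = 4970.
φ(97^2) = 97^1·(97−1) = 97·96 = 9312.
φ(806323073) = 16 × 4970 × 9312 = 740490240.

740490240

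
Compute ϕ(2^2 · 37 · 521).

φ(77108) = 77108 · (1 − 1/2) · (1 − 1/37) · (1 − 1/521)
       = 77108 · 18720/38554 = 37440.

37440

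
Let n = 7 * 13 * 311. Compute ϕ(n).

φ(28301) = 28301 · (1 − 1/7) · (1 − 1/13) · (1 − 1/311)
       = 28301 · 22320/28301 = 22320.

22320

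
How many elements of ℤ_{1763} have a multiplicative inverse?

1763 = 41 * 43.
φ(1763) = 1763 · (1 − 1/41) · (1 − 1/43)
       = 1763 · 1680/1763 = 1680.

1680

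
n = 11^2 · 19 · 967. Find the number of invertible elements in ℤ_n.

1912680

φ(2223133) = 2223133 · (1 − 1/11) · (1 − 1/19) · (1 − 1/967)
       = 2223133 · 173880/202103 = 1912680.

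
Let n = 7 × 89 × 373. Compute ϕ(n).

φ(232379) = 232379 · (1 − 1/7) · (1 − 1/89) · (1 − 1/373)
       = 232379 · 196416/232379 = 196416.

196416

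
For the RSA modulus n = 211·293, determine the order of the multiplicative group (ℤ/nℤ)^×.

For distinct primes, φ(pq) = (p−1)(q−1) = 210 × 292 = 61320.

61320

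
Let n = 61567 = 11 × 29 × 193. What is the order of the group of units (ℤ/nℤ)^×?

φ(11) = 11 − 1 = 10.
φ(29) = 29 − 1 = 28.
φ(193) = 193 − 1 = 192.
Multiply: 10 · 28 · 192 = 53760.

53760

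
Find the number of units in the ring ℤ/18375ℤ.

First factor: 18375 = 3 · 5**3 · 7**2.
φ(18375) = 18375 · (1 − 1/3) · (1 − 1/5) · (1 − 1/7)
       = 18375 · 48/105 = 8400.

8400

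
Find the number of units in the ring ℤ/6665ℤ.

5040

Factor 6665: 6665 = 5 · 31 · 43.
φ(5) = 5 − 1 = 4.
φ(31) = 31 − 1 = 30.
φ(43) = 43 − 1 = 42.
Since φ is multiplicative, φ(6665) = 4 · 30 · 42 = 5040.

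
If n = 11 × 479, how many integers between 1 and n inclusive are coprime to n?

4780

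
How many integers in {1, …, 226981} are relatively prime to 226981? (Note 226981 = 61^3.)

φ(61^3) = 61^3 − 61^2 = 226981 − 3721 = 223260.

223260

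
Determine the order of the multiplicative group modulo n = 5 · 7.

φ(35) = 35 · (1 − 1/5) · (1 − 1/7)
       = 35 · 24/35 = 24.

24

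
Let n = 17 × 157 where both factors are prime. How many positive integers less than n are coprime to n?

φ(17) = 17 − 1 = 16.
φ(157) = 157 − 1 = 156.
φ(2669) = 16 × 156 = 2496.

2496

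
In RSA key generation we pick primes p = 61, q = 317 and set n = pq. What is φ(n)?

φ(pq) = (p−1)(q−1) = 60 · 316 = 18960.

18960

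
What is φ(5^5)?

2500

φ(5^5) = 5^4·(5−1) = 625·4 = 2500.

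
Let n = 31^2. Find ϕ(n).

φ(961) = 961 · (1 − 1/31)
       = 961 · 30/31 = 930.

930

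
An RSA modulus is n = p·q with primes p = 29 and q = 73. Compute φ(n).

2016

φ(pq) = (p−1)(q−1) = 28 · 72 = 2016.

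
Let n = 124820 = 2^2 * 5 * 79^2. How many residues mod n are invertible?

φ(124820) = 124820 · (1 − 1/2) · (1 − 1/5) · (1 − 1/79)
       = 124820 · 312/790 = 49296.

49296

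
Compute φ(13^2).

φ(13^2) = 13^1·(13−1) = 13·12 = 156.

156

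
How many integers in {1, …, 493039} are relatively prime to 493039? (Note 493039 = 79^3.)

φ(79^3) = 79^3 − 79^2 = 493039 − 6241 = 486798.

486798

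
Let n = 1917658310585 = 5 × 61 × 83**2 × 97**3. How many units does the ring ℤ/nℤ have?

1475427548160

φ(1917658310585) = 1917658310585 · (1 − 1/5) · (1 − 1/61) · (1 − 1/83) · (1 − 1/97)
       = 1917658310585 · 1889280/2455555 = 1475427548160.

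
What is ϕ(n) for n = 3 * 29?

56

φ(3) = 3 − 1 = 2.
φ(29) = 29 − 1 = 28.
Since φ is multiplicative, φ(87) = 2 · 28 = 56.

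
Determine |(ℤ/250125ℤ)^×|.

Prime factorization: 250125 = 3 * 5^3 * 23 * 29.
φ(250125) = 250125 · (1 − 1/3) · (1 − 1/5) · (1 − 1/23) · (1 − 1/29)
       = 250125 · 4928/10005 = 123200.

123200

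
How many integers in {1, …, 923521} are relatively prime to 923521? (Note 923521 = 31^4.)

893730

φ(923521) = 923521 · (1 − 1/31)
       = 923521 · 30/31 = 893730.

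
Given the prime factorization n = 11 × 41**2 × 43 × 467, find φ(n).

320980800

φ(371317771) = 371317771 · (1 − 1/11) · (1 − 1/41) · (1 − 1/43) · (1 − 1/467)
       = 371317771 · 7828800/9056531 = 320980800.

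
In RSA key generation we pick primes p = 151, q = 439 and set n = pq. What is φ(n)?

For distinct primes, φ(pq) = (p−1)(q−1) = 150 × 438 = 65700.

65700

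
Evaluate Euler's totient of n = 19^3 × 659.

4275684

φ(19^3) = 19^3 − 19^2 = 6859 − 361 = 6498.
φ(659) = 659 − 1 = 658.
Since φ is multiplicative, φ(4520081) = 6498 · 658 = 4275684.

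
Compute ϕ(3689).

Prime factorization: 3689 = 7 · 17 · 31.
φ(3689) = 3689 · (1 − 1/7) · (1 − 1/17) · (1 − 1/31)
       = 3689 · 2880/3689 = 2880.

2880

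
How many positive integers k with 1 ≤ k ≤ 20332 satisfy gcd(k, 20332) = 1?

8448

Prime factorization: 20332 = 2^2 · 13 · 17 · 23.
φ(2^2) = 2^2 − 2^1 = 4 − 2 = 2.
φ(13) = 13 − 1 = 12.
φ(17) = 17 − 1 = 16.
φ(23) = 23 − 1 = 22.
Since φ is multiplicative, φ(20332) = 2 · 12 · 16 · 22 = 8448.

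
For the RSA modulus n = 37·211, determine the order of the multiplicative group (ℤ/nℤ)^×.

7560

φ(7807) = 7807 · (1 − 1/37) · (1 − 1/211)
       = 7807 · 7560/7807 = 7560.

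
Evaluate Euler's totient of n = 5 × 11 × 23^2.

20240

φ(5) = 5 − 1 = 4.
φ(11) = 11 − 1 = 10.
φ(23^2) = 23^1·(23−1) = 23·22 = 506.
Multiply: 4 · 10 · 506 = 20240.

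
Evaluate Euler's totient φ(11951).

10368

11951 = 17 · 19 · 37.
φ(17) = 17 − 1 = 16.
φ(19) = 19 − 1 = 18.
φ(37) = 37 − 1 = 36.
φ(11951) = 16 × 18 × 36 = 10368.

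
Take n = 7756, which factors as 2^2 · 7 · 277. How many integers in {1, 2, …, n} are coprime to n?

3312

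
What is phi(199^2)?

φ(199^2) = 199^2 − 199^1 = 39601 − 199 = 39402.

39402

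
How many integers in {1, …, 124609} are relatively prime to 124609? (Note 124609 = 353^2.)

124256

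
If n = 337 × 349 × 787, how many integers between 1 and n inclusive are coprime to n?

91905408

φ(92561431) = 92561431 · (1 − 1/337) · (1 − 1/349) · (1 − 1/787)
       = 92561431 · 91905408/92561431 = 91905408.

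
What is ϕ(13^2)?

156

φ(169) = 169 · (1 − 1/13)
       = 169 · 12/13 = 156.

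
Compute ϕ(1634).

756

Prime factorization: 1634 = 2 · 19 · 43.
φ(2) = 2 − 1 = 1.
φ(19) = 19 − 1 = 18.
φ(43) = 43 − 1 = 42.
Since φ is multiplicative, φ(1634) = 1 · 18 · 42 = 756.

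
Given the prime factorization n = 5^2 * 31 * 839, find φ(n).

φ(650225) = 650225 · (1 − 1/5) · (1 − 1/31) · (1 − 1/839)
       = 650225 · 100560/130045 = 502800.

502800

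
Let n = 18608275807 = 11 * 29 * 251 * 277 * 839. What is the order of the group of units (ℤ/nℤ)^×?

φ(18608275807) = 18608275807 · (1 − 1/11) · (1 − 1/29) · (1 − 1/251) · (1 − 1/277) · (1 − 1/839)
       = 18608275807 · 16190160000/18608275807 = 16190160000.

16190160000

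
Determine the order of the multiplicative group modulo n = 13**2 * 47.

7176

φ(7943) = 7943 · (1 − 1/13) · (1 − 1/47)
       = 7943 · 552/611 = 7176.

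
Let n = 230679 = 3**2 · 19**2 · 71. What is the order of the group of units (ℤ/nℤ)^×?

φ(3^2) = 3^1·(3−1) = 3·2 = 6.
φ(19^2) = 19^2 − 19^1 = 361 − 19 = 342.
φ(71) = 71 − 1 = 70.
φ(230679) = 6 × 342 × 70 = 143640.

143640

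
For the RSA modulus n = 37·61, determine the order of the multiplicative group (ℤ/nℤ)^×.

2160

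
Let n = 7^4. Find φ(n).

2058

φ(7^4) = 7^4 − 7^3 = 2401 − 343 = 2058.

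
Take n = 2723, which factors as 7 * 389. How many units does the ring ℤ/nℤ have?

2328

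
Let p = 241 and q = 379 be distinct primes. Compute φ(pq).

90720

For distinct primes, φ(pq) = (p−1)(q−1) = 240 × 378 = 90720.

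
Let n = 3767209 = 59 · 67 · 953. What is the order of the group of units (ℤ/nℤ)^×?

φ(59) = 59 − 1 = 58.
φ(67) = 67 − 1 = 66.
φ(953) = 953 − 1 = 952.
φ(3767209) = 58 × 66 × 952 = 3644256.

3644256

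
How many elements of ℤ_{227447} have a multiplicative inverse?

184800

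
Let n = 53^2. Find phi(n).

2756

φ(2809) = 2809 · (1 − 1/53)
       = 2809 · 52/53 = 2756.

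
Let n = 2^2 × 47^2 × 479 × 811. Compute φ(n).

φ(2^2) = 2^2 − 2^1 = 4 − 2 = 2.
φ(47^2) = 47^1·(47−1) = 47·46 = 2162.
φ(479) = 479 − 1 = 478.
φ(811) = 811 − 1 = 810.
φ(3432512084) = 2 × 2162 × 478 × 810 = 1674166320.

1674166320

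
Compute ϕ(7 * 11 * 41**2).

98400

φ(7) = 7 − 1 = 6.
φ(11) = 11 − 1 = 10.
φ(41^2) = 41^2 − 41^1 = 1681 − 41 = 1640.
Since φ is multiplicative, φ(129437) = 6 · 10 · 1640 = 98400.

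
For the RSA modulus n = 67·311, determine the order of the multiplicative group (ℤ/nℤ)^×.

φ(pq) = (p−1)(q−1) = 66 · 310 = 20460.

20460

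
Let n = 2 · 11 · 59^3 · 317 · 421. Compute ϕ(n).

267959025600

φ(603003834466) = 603003834466 · (1 − 1/2) · (1 − 1/11) · (1 − 1/59) · (1 − 1/317) · (1 − 1/421)
       = 603003834466 · 76977600/173227186 = 267959025600.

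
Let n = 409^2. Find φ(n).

166872

φ(167281) = 167281 · (1 − 1/409)
       = 167281 · 408/409 = 166872.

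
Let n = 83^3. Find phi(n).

φ(83^3) = 83^2·(83−1) = 6889·82 = 564898.

564898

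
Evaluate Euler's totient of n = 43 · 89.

3696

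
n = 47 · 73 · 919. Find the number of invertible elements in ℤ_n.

φ(47) = 47 − 1 = 46.
φ(73) = 73 − 1 = 72.
φ(919) = 919 − 1 = 918.
Multiply: 46 · 72 · 918 = 3040416.

3040416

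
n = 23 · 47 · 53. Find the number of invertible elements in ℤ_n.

φ(57293) = 57293 · (1 − 1/23) · (1 − 1/47) · (1 − 1/53)
       = 57293 · 52624/57293 = 52624.

52624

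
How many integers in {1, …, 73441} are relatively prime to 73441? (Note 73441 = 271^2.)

φ(73441) = 73441 · (1 − 1/271)
       = 73441 · 270/271 = 73170.

73170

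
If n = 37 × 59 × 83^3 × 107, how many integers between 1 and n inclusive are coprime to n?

125027744544

φ(133558579247) = 133558579247 · (1 − 1/37) · (1 − 1/59) · (1 − 1/83) · (1 − 1/107)
       = 133558579247 · 18148896/19387223 = 125027744544.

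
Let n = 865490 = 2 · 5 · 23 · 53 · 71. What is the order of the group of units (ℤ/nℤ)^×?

320320

φ(2) = 2 − 1 = 1.
φ(5) = 5 − 1 = 4.
φ(23) = 23 − 1 = 22.
φ(53) = 53 − 1 = 52.
φ(71) = 71 − 1 = 70.
φ(865490) = 1 × 4 × 22 × 52 × 70 = 320320.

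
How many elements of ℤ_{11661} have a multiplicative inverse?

11661 = 3 · 13**2 · 23.
φ(3) = 3 − 1 = 2.
φ(13^2) = 13^2 − 13^1 = 169 − 13 = 156.
φ(23) = 23 − 1 = 22.
φ(11661) = 2 × 156 × 22 = 6864.

6864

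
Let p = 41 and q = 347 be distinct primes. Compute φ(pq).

For distinct primes, φ(pq) = (p−1)(q−1) = 40 × 346 = 13840.

13840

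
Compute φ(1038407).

Prime factorization: 1038407 = 19 · 31 · 41 · 43.
φ(19) = 19 − 1 = 18.
φ(31) = 31 − 1 = 30.
φ(41) = 41 − 1 = 40.
φ(43) = 43 − 1 = 42.
Since φ is multiplicative, φ(1038407) = 18 · 30 · 40 · 42 = 907200.

907200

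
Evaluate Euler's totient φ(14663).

12600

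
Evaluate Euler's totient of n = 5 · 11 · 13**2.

φ(5) = 5 − 1 = 4.
φ(11) = 11 − 1 = 10.
φ(13^2) = 13^1·(13−1) = 13·12 = 156.
φ(9295) = 4 × 10 × 156 = 6240.

6240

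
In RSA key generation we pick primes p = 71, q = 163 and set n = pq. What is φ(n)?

For distinct primes, φ(pq) = (p−1)(q−1) = 70 × 162 = 11340.

11340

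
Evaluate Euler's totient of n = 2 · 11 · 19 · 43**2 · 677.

φ(523241114) = 523241114 · (1 − 1/2) · (1 − 1/11) · (1 − 1/19) · (1 − 1/43) · (1 − 1/677)
       = 523241114 · 5110560/12168398 = 219754080.

219754080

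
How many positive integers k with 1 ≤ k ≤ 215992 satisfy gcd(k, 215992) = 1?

215992 = 2**3 × 7**2 × 19 × 29.
φ(215992) = 215992 · (1 − 1/2) · (1 − 1/7) · (1 − 1/19) · (1 − 1/29)
       = 215992 · 3024/7714 = 84672.

84672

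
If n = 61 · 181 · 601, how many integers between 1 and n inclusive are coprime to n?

6480000

φ(6635641) = 6635641 · (1 − 1/61) · (1 − 1/181) · (1 − 1/601)
       = 6635641 · 6480000/6635641 = 6480000.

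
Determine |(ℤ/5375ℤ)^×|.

Factor 5375: 5375 = 5^3 × 43.
φ(5375) = 5375 · (1 − 1/5) · (1 − 1/43)
       = 5375 · 168/215 = 4200.

4200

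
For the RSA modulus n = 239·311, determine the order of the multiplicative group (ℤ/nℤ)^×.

73780

φ(n) = (p − 1)(q − 1) = (239−1)(311−1) = 238·310 = 73780.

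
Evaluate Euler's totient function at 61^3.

φ(61^3) = 61^3 − 61^2 = 226981 − 3721 = 223260.

223260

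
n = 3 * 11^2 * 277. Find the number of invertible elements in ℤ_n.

φ(100551) = 100551 · (1 − 1/3) · (1 − 1/11) · (1 − 1/277)
       = 100551 · 5520/9141 = 60720.

60720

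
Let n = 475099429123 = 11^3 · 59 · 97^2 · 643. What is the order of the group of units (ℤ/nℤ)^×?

419557374720

φ(11^3) = 11^3 − 11^2 = 1331 − 121 = 1210.
φ(59) = 59 − 1 = 58.
φ(97^2) = 97^2 − 97^1 = 9409 − 97 = 9312.
φ(643) = 643 − 1 = 642.
φ(475099429123) = 1210 × 58 × 9312 × 642 = 419557374720.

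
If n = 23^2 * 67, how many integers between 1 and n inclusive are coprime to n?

33396

φ(23^2) = 23^2 − 23^1 = 529 − 23 = 506.
φ(67) = 67 − 1 = 66.
φ(35443) = 506 × 66 = 33396.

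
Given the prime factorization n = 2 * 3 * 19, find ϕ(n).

φ(114) = 114 · (1 − 1/2) · (1 − 1/3) · (1 − 1/19)
       = 114 · 36/114 = 36.

36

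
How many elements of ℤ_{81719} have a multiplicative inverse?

63360

Prime factorization: 81719 = 11 × 17 × 19 × 23.
φ(11) = 11 − 1 = 10.
φ(17) = 17 − 1 = 16.
φ(19) = 19 − 1 = 18.
φ(23) = 23 − 1 = 22.
Since φ is multiplicative, φ(81719) = 10 · 16 · 18 · 22 = 63360.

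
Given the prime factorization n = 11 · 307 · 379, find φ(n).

1156680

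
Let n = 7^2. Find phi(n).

φ(7^2) = 7^1·(7−1) = 7·6 = 42.

42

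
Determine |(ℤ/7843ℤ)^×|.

Prime factorization: 7843 = 11 * 23 * 31.
φ(7843) = 7843 · (1 − 1/11) · (1 − 1/23) · (1 − 1/31)
       = 7843 · 6600/7843 = 6600.

6600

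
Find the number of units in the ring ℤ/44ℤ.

20

Factor 44: 44 = 2^2 × 11.
φ(44) = 44 · (1 − 1/2) · (1 − 1/11)
       = 44 · 10/22 = 20.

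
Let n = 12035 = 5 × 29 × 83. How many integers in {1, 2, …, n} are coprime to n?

9184

φ(12035) = 12035 · (1 − 1/5) · (1 − 1/29) · (1 − 1/83)
       = 12035 · 9184/12035 = 9184.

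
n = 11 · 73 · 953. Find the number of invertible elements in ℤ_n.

685440

φ(765259) = 765259 · (1 − 1/11) · (1 − 1/73) · (1 − 1/953)
       = 765259 · 685440/765259 = 685440.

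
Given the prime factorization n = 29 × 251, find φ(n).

7000

φ(29) = 29 − 1 = 28.
φ(251) = 251 − 1 = 250.
Since φ is multiplicative, φ(7279) = 28 · 250 = 7000.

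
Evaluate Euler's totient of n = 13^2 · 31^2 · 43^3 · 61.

675997358400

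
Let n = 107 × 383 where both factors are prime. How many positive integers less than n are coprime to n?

40492

φ(pq) = (p−1)(q−1) = 106 · 382 = 40492.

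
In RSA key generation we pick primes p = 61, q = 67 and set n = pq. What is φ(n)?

φ(pq) = (p−1)(q−1) = 60 · 66 = 3960.

3960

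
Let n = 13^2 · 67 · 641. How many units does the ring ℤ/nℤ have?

6589440

φ(7258043) = 7258043 · (1 − 1/13) · (1 − 1/67) · (1 − 1/641)
       = 7258043 · 506880/558311 = 6589440.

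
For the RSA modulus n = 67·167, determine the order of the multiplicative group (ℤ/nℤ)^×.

10956

For distinct primes, φ(pq) = (p−1)(q−1) = 66 × 166 = 10956.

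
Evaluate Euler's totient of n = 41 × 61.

φ(41) = 41 − 1 = 40.
φ(61) = 61 − 1 = 60.
Since φ is multiplicative, φ(2501) = 40 · 60 = 2400.

2400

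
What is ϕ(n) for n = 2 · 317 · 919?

290088

φ(2) = 2 − 1 = 1.
φ(317) = 317 − 1 = 316.
φ(919) = 919 − 1 = 918.
Multiply: 1 · 316 · 918 = 290088.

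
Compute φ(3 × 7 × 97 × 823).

φ(1676451) = 1676451 · (1 − 1/3) · (1 − 1/7) · (1 − 1/97) · (1 − 1/823)
       = 1676451 · 946944/1676451 = 946944.

946944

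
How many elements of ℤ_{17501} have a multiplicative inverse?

First factor: 17501 = 11 · 37 · 43.
φ(17501) = 17501 · (1 − 1/11) · (1 − 1/37) · (1 − 1/43)
       = 17501 · 15120/17501 = 15120.

15120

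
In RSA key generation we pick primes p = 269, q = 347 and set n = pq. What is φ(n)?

92728

For distinct primes, φ(pq) = (p−1)(q−1) = 268 × 346 = 92728.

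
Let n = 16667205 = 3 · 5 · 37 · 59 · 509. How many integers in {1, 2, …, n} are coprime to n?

φ(16667205) = 16667205 · (1 − 1/3) · (1 − 1/5) · (1 − 1/37) · (1 − 1/59) · (1 − 1/509)
       = 16667205 · 8485632/16667205 = 8485632.

8485632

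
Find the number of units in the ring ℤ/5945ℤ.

First factor: 5945 = 5 * 29 * 41.
φ(5) = 5 − 1 = 4.
φ(29) = 29 − 1 = 28.
φ(41) = 41 − 1 = 40.
φ(5945) = 4 × 28 × 40 = 4480.

4480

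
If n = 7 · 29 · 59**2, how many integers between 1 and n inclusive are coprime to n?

574896

φ(7) = 7 − 1 = 6.
φ(29) = 29 − 1 = 28.
φ(59^2) = 59^2 − 59^1 = 3481 − 59 = 3422.
Multiply: 6 · 28 · 3422 = 574896.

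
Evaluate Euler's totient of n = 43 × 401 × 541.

9072000

φ(9328463) = 9328463 · (1 − 1/43) · (1 − 1/401) · (1 − 1/541)
       = 9328463 · 9072000/9328463 = 9072000.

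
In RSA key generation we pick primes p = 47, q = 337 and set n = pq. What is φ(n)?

15456

φ(47) = 47 − 1 = 46.
φ(337) = 337 − 1 = 336.
φ(15839) = 46 × 336 = 15456.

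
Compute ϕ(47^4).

φ(4879681) = 4879681 · (1 − 1/47)
       = 4879681 · 46/47 = 4775858.

4775858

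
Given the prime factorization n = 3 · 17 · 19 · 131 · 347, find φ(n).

φ(3) = 3 − 1 = 2.
φ(17) = 17 − 1 = 16.
φ(19) = 19 − 1 = 18.
φ(131) = 131 − 1 = 130.
φ(347) = 347 − 1 = 346.
φ(44047833) = 2 × 16 × 18 × 130 × 346 = 25908480.

25908480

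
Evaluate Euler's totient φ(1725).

Factor 1725: 1725 = 3 · 5**2 · 23.
φ(3) = 3 − 1 = 2.
φ(5^2) = 5^2 − 5^1 = 25 − 5 = 20.
φ(23) = 23 − 1 = 22.
φ(1725) = 2 × 20 × 22 = 880.

880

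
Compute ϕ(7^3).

294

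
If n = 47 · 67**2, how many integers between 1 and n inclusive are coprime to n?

φ(210983) = 210983 · (1 − 1/47) · (1 − 1/67)
       = 210983 · 3036/3149 = 203412.

203412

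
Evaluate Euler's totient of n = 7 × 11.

φ(77) = 77 · (1 − 1/7) · (1 − 1/11)
       = 77 · 60/77 = 60.

60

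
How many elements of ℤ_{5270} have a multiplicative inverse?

5270 = 2 · 5 · 17 · 31.
φ(5270) = 5270 · (1 − 1/2) · (1 − 1/5) · (1 − 1/17) · (1 − 1/31)
       = 5270 · 1920/5270 = 1920.

1920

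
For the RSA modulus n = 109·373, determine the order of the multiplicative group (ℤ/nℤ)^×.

For distinct primes, φ(pq) = (p−1)(q−1) = 108 × 372 = 40176.

40176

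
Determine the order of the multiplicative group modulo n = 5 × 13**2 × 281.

φ(5) = 5 − 1 = 4.
φ(13^2) = 13^2 − 13^1 = 169 − 13 = 156.
φ(281) = 281 − 1 = 280.
Since φ is multiplicative, φ(237445) = 4 · 156 · 280 = 174720.

174720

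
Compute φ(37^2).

1332

φ(37^2) = 37^2 − 37^1 = 1369 − 37 = 1332.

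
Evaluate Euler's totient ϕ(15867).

10080

Prime factorization: 15867 = 3**2 × 41 × 43.
φ(3^2) = 3^1·(3−1) = 3·2 = 6.
φ(41) = 41 − 1 = 40.
φ(43) = 43 − 1 = 42.
φ(15867) = 6 × 40 × 42 = 10080.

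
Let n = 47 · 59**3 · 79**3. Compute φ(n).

4521042959784

φ(47) = 47 − 1 = 46.
φ(59^3) = 59^2·(59−1) = 3481·58 = 201898.
φ(79^3) = 79^2·(79−1) = 6241·78 = 486798.
Multiply: 46 · 201898 · 486798 = 4521042959784.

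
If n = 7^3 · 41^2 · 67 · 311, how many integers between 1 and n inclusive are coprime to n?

9864993600

φ(12014259971) = 12014259971 · (1 − 1/7) · (1 − 1/41) · (1 − 1/67) · (1 − 1/311)
       = 12014259971 · 4910400/5980219 = 9864993600.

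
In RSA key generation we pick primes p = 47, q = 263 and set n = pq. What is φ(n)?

φ(12361) = 12361 · (1 − 1/47) · (1 − 1/263)
       = 12361 · 12052/12361 = 12052.

12052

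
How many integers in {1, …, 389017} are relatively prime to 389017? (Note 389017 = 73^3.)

383688

φ(389017) = 389017 · (1 − 1/73)
       = 389017 · 72/73 = 383688.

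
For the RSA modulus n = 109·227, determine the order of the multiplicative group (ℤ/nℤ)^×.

φ(n) = (p − 1)(q − 1) = (109−1)(227−1) = 108·226 = 24408.

24408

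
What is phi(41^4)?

φ(2825761) = 2825761 · (1 − 1/41)
       = 2825761 · 40/41 = 2756840.

2756840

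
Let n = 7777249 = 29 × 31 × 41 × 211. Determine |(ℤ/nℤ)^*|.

7056000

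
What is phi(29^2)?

φ(29^2) = 29^2 − 29^1 = 841 − 29 = 812.

812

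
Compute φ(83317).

69888

Factor 83317: 83317 = 13^2 · 17 · 29.
φ(83317) = 83317 · (1 − 1/13) · (1 − 1/17) · (1 − 1/29)
       = 83317 · 5376/6409 = 69888.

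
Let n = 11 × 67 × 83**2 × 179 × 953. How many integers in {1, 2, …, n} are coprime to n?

761189573760

φ(866103122291) = 866103122291 · (1 − 1/11) · (1 − 1/67) · (1 − 1/83) · (1 − 1/179) · (1 − 1/953)
       = 866103122291 · 9170958720/10434977377 = 761189573760.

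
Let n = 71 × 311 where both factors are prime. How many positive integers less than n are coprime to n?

φ(22081) = 22081 · (1 − 1/71) · (1 − 1/311)
       = 22081 · 21700/22081 = 21700.

21700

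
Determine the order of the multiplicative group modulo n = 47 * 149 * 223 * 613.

924962112

φ(957303097) = 957303097 · (1 − 1/47) · (1 − 1/149) · (1 − 1/223) · (1 − 1/613)
       = 957303097 · 924962112/957303097 = 924962112.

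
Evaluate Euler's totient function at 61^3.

φ(226981) = 226981 · (1 − 1/61)
       = 226981 · 60/61 = 223260.

223260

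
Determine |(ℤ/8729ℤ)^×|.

8729 = 7 · 29 · 43.
φ(8729) = 8729 · (1 − 1/7) · (1 − 1/29) · (1 − 1/43)
       = 8729 · 7056/8729 = 7056.

7056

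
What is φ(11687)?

First factor: 11687 = 13 × 29 × 31.
φ(11687) = 11687 · (1 − 1/13) · (1 − 1/29) · (1 − 1/31)
       = 11687 · 10080/11687 = 10080.

10080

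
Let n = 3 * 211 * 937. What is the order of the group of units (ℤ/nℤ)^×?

393120

φ(3) = 3 − 1 = 2.
φ(211) = 211 − 1 = 210.
φ(937) = 937 − 1 = 936.
φ(593121) = 2 × 210 × 936 = 393120.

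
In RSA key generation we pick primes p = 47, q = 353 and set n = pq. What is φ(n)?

16192

φ(pq) = (p−1)(q−1) = 46 · 352 = 16192.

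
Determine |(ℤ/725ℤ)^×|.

First factor: 725 = 5^2 · 29.
φ(725) = 725 · (1 − 1/5) · (1 − 1/29)
       = 725 · 112/145 = 560.

560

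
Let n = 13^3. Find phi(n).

φ(13^3) = 13^2·(13−1) = 169·12 = 2028.

2028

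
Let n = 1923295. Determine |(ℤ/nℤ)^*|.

Prime factorization: 1923295 = 5 * 11^3 * 17^2.
φ(1923295) = 1923295 · (1 − 1/5) · (1 − 1/11) · (1 − 1/17)
       = 1923295 · 640/935 = 1316480.

1316480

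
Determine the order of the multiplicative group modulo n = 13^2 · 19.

φ(3211) = 3211 · (1 − 1/13) · (1 − 1/19)
       = 3211 · 216/247 = 2808.

2808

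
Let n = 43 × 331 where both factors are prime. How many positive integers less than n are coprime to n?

13860

φ(pq) = (p−1)(q−1) = 42 · 330 = 13860.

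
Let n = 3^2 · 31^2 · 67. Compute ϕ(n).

φ(579483) = 579483 · (1 − 1/3) · (1 − 1/31) · (1 − 1/67)
       = 579483 · 3960/6231 = 368280.

368280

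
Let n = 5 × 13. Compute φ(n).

48

φ(65) = 65 · (1 − 1/5) · (1 − 1/13)
       = 65 · 48/65 = 48.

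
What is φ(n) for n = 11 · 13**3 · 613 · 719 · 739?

6576581082240

φ(7871482701511) = 7871482701511 · (1 − 1/11) · (1 − 1/13) · (1 − 1/613) · (1 − 1/719) · (1 − 1/739)
       = 7871482701511 · 38914680960/46576820719 = 6576581082240.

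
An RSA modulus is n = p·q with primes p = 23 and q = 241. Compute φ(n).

5280

φ(n) = (p − 1)(q − 1) = (23−1)(241−1) = 22·240 = 5280.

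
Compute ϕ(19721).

Factor 19721: 19721 = 13 * 37 * 41.
φ(13) = 13 − 1 = 12.
φ(37) = 37 − 1 = 36.
φ(41) = 41 − 1 = 40.
φ(19721) = 12 × 36 × 40 = 17280.

17280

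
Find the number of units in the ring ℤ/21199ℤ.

First factor: 21199 = 17 * 29 * 43.
φ(17) = 17 − 1 = 16.
φ(29) = 29 − 1 = 28.
φ(43) = 43 − 1 = 42.
Multiply: 16 · 28 · 42 = 18816.

18816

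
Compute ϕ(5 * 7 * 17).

384

φ(595) = 595 · (1 − 1/5) · (1 − 1/7) · (1 − 1/17)
       = 595 · 384/595 = 384.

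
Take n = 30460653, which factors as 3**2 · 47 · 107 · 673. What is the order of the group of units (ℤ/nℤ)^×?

φ(30460653) = 30460653 · (1 − 1/3) · (1 − 1/47) · (1 − 1/107) · (1 − 1/673)
       = 30460653 · 6553344/10153551 = 19660032.

19660032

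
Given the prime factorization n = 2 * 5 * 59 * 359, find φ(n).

φ(211810) = 211810 · (1 − 1/2) · (1 − 1/5) · (1 − 1/59) · (1 − 1/359)
       = 211810 · 83056/211810 = 83056.

83056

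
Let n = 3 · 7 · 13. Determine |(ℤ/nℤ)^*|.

φ(273) = 273 · (1 − 1/3) · (1 − 1/7) · (1 − 1/13)
       = 273 · 144/273 = 144.

144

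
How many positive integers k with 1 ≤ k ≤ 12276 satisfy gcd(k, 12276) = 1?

First factor: 12276 = 2^2 × 3^2 × 11 × 31.
φ(12276) = 12276 · (1 − 1/2) · (1 − 1/3) · (1 − 1/11) · (1 − 1/31)
       = 12276 · 600/2046 = 3600.

3600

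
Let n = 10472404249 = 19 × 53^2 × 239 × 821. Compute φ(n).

9681497280

φ(19) = 19 − 1 = 18.
φ(53^2) = 53^1·(53−1) = 53·52 = 2756.
φ(239) = 239 − 1 = 238.
φ(821) = 821 − 1 = 820.
Since φ is multiplicative, φ(10472404249) = 18 · 2756 · 238 · 820 = 9681497280.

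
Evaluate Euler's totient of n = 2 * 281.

280

φ(2) = 2 − 1 = 1.
φ(281) = 281 − 1 = 280.
φ(562) = 1 × 280 = 280.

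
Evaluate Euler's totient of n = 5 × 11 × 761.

φ(5) = 5 − 1 = 4.
φ(11) = 11 − 1 = 10.
φ(761) = 761 − 1 = 760.
Multiply: 4 · 10 · 760 = 30400.

30400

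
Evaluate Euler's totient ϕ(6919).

First factor: 6919 = 11 * 17 * 37.
φ(6919) = 6919 · (1 − 1/11) · (1 − 1/17) · (1 − 1/37)
       = 6919 · 5760/6919 = 5760.

5760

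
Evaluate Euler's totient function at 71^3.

352870

φ(71^3) = 71^3 − 71^2 = 357911 − 5041 = 352870.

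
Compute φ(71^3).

φ(71^3) = 71^3 − 71^2 = 357911 − 5041 = 352870.

352870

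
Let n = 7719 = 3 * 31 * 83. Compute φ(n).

4920

φ(3) = 3 − 1 = 2.
φ(31) = 31 − 1 = 30.
φ(83) = 83 − 1 = 82.
φ(7719) = 2 × 30 × 82 = 4920.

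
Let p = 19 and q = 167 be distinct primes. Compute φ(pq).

2988

φ(19) = 19 − 1 = 18.
φ(167) = 167 − 1 = 166.
φ(3173) = 18 × 166 = 2988.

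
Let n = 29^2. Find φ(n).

812

φ(841) = 841 · (1 − 1/29)
       = 841 · 28/29 = 812.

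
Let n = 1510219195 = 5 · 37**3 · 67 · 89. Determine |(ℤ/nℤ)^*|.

φ(1510219195) = 1510219195 · (1 − 1/5) · (1 − 1/37) · (1 − 1/67) · (1 − 1/89)
       = 1510219195 · 836352/1103155 = 1144965888.

1144965888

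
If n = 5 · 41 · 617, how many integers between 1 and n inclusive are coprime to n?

φ(126485) = 126485 · (1 − 1/5) · (1 − 1/41) · (1 − 1/617)
       = 126485 · 98560/126485 = 98560.

98560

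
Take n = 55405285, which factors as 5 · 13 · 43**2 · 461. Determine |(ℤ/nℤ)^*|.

39876480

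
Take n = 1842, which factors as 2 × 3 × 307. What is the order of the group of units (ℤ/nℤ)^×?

612

φ(1842) = 1842 · (1 − 1/2) · (1 − 1/3) · (1 − 1/307)
       = 1842 · 612/1842 = 612.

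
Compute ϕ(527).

480

527 = 17 · 31.
φ(17) = 17 − 1 = 16.
φ(31) = 31 − 1 = 30.
φ(527) = 16 × 30 = 480.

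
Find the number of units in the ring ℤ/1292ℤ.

1292 = 2^2 · 17 · 19.
φ(2^2) = 2^2 − 2^1 = 4 − 2 = 2.
φ(17) = 17 − 1 = 16.
φ(19) = 19 − 1 = 18.
φ(1292) = 2 × 16 × 18 = 576.

576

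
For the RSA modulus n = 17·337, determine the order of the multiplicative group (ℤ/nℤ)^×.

5376

φ(n) = (p − 1)(q − 1) = (17−1)(337−1) = 16·336 = 5376.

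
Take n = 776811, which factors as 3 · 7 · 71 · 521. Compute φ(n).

436800

φ(3) = 3 − 1 = 2.
φ(7) = 7 − 1 = 6.
φ(71) = 71 − 1 = 70.
φ(521) = 521 − 1 = 520.
Since φ is multiplicative, φ(776811) = 2 · 6 · 70 · 520 = 436800.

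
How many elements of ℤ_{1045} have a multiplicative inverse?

720

Prime factorization: 1045 = 5 · 11 · 19.
φ(5) = 5 − 1 = 4.
φ(11) = 11 − 1 = 10.
φ(19) = 19 − 1 = 18.
Since φ is multiplicative, φ(1045) = 4 · 10 · 18 = 720.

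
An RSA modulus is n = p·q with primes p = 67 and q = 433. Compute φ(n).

28512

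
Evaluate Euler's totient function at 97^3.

φ(97^3) = 97^3 − 97^2 = 912673 − 9409 = 903264.

903264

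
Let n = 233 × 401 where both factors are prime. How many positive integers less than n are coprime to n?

92800

φ(93433) = 93433 · (1 − 1/233) · (1 − 1/401)
       = 93433 · 92800/93433 = 92800.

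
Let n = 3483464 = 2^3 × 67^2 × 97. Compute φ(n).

1698048

φ(2^3) = 2^2·(2−1) = 4·1 = 4.
φ(67^2) = 67^2 − 67^1 = 4489 − 67 = 4422.
φ(97) = 97 − 1 = 96.
Multiply: 4 · 4422 · 96 = 1698048.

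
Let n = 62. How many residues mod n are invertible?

30

Factor 62: 62 = 2 × 31.
φ(62) = 62 · (1 − 1/2) · (1 − 1/31)
       = 62 · 30/62 = 30.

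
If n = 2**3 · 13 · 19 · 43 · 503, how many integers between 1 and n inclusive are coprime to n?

18216576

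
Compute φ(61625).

44800

Factor 61625: 61625 = 5^3 · 17 · 29.
φ(61625) = 61625 · (1 − 1/5) · (1 − 1/17) · (1 − 1/29)
       = 61625 · 1792/2465 = 44800.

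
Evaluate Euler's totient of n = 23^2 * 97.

48576

φ(23^2) = 23^1·(23−1) = 23·22 = 506.
φ(97) = 97 − 1 = 96.
Since φ is multiplicative, φ(51313) = 506 · 96 = 48576.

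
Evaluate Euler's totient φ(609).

609 = 3 · 7 · 29.
φ(609) = 609 · (1 − 1/3) · (1 − 1/7) · (1 − 1/29)
       = 609 · 336/609 = 336.

336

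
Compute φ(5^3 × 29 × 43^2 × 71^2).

25132296000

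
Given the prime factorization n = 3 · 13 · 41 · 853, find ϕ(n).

817920

φ(1363947) = 1363947 · (1 − 1/3) · (1 − 1/13) · (1 − 1/41) · (1 − 1/853)
       = 1363947 · 817920/1363947 = 817920.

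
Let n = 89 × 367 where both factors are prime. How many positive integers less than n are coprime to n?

32208

For distinct primes, φ(pq) = (p−1)(q−1) = 88 × 366 = 32208.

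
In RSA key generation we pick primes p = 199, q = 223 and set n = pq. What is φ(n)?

43956

φ(n) = (p − 1)(q − 1) = (199−1)(223−1) = 198·222 = 43956.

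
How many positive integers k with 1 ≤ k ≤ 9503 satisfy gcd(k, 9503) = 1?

8064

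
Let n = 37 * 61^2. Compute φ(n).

131760

φ(137677) = 137677 · (1 − 1/37) · (1 − 1/61)
       = 137677 · 2160/2257 = 131760.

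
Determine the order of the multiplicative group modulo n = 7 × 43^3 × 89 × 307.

φ(7) = 7 − 1 = 6.
φ(43^3) = 43^3 − 43^2 = 79507 − 1849 = 77658.
φ(89) = 89 − 1 = 88.
φ(307) = 307 − 1 = 306.
Multiply: 6 · 77658 · 88 · 306 = 12547047744.

12547047744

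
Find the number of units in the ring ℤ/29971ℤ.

26880

Factor 29971: 29971 = 17 · 41 · 43.
φ(29971) = 29971 · (1 − 1/17) · (1 − 1/41) · (1 − 1/43)
       = 29971 · 26880/29971 = 26880.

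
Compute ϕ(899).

840

Prime factorization: 899 = 29 · 31.
φ(29) = 29 − 1 = 28.
φ(31) = 31 − 1 = 30.
Multiply: 28 · 30 = 840.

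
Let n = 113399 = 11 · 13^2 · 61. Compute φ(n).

93600

φ(113399) = 113399 · (1 − 1/11) · (1 − 1/13) · (1 − 1/61)
       = 113399 · 7200/8723 = 93600.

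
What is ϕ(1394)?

640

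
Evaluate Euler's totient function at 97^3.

903264

φ(97^3) = 97^2·(97−1) = 9409·96 = 903264.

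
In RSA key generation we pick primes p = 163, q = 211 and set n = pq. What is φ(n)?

34020

For distinct primes, φ(pq) = (p−1)(q−1) = 162 × 210 = 34020.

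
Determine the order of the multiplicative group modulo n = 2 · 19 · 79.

1404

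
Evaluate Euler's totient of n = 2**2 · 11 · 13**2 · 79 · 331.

φ(194443964) = 194443964 · (1 − 1/2) · (1 − 1/11) · (1 − 1/13) · (1 − 1/79) · (1 − 1/331)
       = 194443964 · 3088800/7478614 = 80308800.

80308800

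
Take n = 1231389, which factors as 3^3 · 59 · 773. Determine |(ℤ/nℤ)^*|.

φ(3^3) = 3^2·(3−1) = 9·2 = 18.
φ(59) = 59 − 1 = 58.
φ(773) = 773 − 1 = 772.
Since φ is multiplicative, φ(1231389) = 18 · 58 · 772 = 805968.

805968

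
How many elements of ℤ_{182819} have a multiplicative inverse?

Prime factorization: 182819 = 7^3 · 13 · 41.
φ(182819) = 182819 · (1 − 1/7) · (1 − 1/13) · (1 − 1/41)
       = 182819 · 2880/3731 = 141120.

141120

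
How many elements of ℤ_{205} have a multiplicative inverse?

160

Factor 205: 205 = 5 * 41.
φ(205) = 205 · (1 − 1/5) · (1 − 1/41)
       = 205 · 160/205 = 160.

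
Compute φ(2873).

First factor: 2873 = 13^2 * 17.
φ(13^2) = 13^2 − 13^1 = 169 − 13 = 156.
φ(17) = 17 − 1 = 16.
Since φ is multiplicative, φ(2873) = 156 · 16 = 2496.

2496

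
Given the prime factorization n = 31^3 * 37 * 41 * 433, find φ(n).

φ(31^3) = 31^3 − 31^2 = 29791 − 961 = 28830.
φ(37) = 37 − 1 = 36.
φ(41) = 41 − 1 = 40.
φ(433) = 433 − 1 = 432.
φ(19568546051) = 28830 × 36 × 40 × 432 = 17934566400.

17934566400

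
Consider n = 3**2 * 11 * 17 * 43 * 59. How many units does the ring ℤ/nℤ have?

2338560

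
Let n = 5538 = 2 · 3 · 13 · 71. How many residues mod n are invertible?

1680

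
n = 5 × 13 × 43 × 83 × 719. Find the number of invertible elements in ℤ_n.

φ(166797215) = 166797215 · (1 − 1/5) · (1 − 1/13) · (1 − 1/43) · (1 − 1/83) · (1 − 1/719)
       = 166797215 · 118694016/166797215 = 118694016.

118694016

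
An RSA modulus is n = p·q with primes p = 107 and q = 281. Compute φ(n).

φ(107) = 107 − 1 = 106.
φ(281) = 281 − 1 = 280.
φ(30067) = 106 × 280 = 29680.

29680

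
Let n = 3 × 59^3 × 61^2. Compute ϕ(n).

φ(2292645777) = 2292645777 · (1 − 1/3) · (1 − 1/59) · (1 − 1/61)
       = 2292645777 · 6960/10797 = 1477893360.

1477893360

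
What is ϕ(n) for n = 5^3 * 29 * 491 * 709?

φ(5^3) = 5^2·(5−1) = 25·4 = 100.
φ(29) = 29 − 1 = 28.
φ(491) = 491 − 1 = 490.
φ(709) = 709 − 1 = 708.
φ(1261931375) = 100 × 28 × 490 × 708 = 971376000.

971376000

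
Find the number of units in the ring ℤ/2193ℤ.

First factor: 2193 = 3 × 17 × 43.
φ(2193) = 2193 · (1 − 1/3) · (1 − 1/17) · (1 − 1/43)
       = 2193 · 1344/2193 = 1344.

1344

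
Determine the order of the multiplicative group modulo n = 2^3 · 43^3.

φ(2^3) = 2^2·(2−1) = 4·1 = 4.
φ(43^3) = 43^2·(43−1) = 1849·42 = 77658.
Multiply: 4 · 77658 = 310632.

310632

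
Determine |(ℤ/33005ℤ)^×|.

21120

First factor: 33005 = 5 · 7 · 23 · 41.
φ(5) = 5 − 1 = 4.
φ(7) = 7 − 1 = 6.
φ(23) = 23 − 1 = 22.
φ(41) = 41 − 1 = 40.
Multiply: 4 · 6 · 22 · 40 = 21120.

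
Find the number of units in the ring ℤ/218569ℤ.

177408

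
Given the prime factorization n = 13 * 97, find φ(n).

φ(13) = 13 − 1 = 12.
φ(97) = 97 − 1 = 96.
Multiply: 12 · 96 = 1152.

1152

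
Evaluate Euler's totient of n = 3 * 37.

φ(3) = 3 − 1 = 2.
φ(37) = 37 − 1 = 36.
Since φ is multiplicative, φ(111) = 2 · 36 = 72.

72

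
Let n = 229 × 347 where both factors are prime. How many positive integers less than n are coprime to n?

φ(229) = 229 − 1 = 228.
φ(347) = 347 − 1 = 346.
Multiply: 228 · 346 = 78888.

78888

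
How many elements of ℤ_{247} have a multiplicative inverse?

247 = 13 · 19.
φ(13) = 13 − 1 = 12.
φ(19) = 19 − 1 = 18.
Since φ is multiplicative, φ(247) = 12 · 18 = 216.

216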